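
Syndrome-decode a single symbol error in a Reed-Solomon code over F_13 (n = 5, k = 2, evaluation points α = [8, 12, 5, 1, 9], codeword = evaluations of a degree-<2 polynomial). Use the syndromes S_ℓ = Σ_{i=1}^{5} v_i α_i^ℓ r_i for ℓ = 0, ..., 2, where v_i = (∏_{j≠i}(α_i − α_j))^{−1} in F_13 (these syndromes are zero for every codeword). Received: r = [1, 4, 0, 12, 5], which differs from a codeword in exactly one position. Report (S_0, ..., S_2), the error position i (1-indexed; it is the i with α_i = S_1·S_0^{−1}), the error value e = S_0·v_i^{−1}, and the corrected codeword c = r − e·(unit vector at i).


S = (12, 8, 1), error at position 3, error magnitude e = 11, c = [1, 4, 2, 12, 5].

Step 1: column multipliers v_i = (∏_{j≠i}(α_i − α_j))^{−1} mod 13.
  i = 1 (α = 8): (8−12)(8−5)(8−1)(8−9) = (−4)·3·7·(−1) = 84 ≡ 6, so v_1 = 6^{−1} = 11 (mod 13).
  i = 2 (α = 12): (12−8)(12−5)(12−1)(12−9) = 4·7·11·3 = 924 ≡ 1, so v_2 = 1^{−1} = 1 (mod 13).
  i = 3 (α = 5): (5−8)(5−12)(5−1)(5−9) = (−3)·(−7)·4·(−4) = −336 ≡ 2, so v_3 = 2^{−1} = 7 (mod 13).
  i = 4 (α = 1): (1−8)(1−12)(1−5)(1−9) = (−7)·(−11)·(−4)·(−8) = 2464 ≡ 7, so v_4 = 7^{−1} = 2 (mod 13).
  i = 5 (α = 9): (9−8)(9−12)(9−5)(9−1) = 1·(−3)·4·8 = −96 ≡ 8, so v_5 = 8^{−1} = 5 (mod 13).
  v = [11, 1, 7, 2, 5].
Step 2: syndromes of r = [1, 4, 0, 12, 5] (all sums mod 13).
  S_0 = Σ v_i r_i = 11·1 + 1·4 + 7·0 + 2·12 + 5·5 = 64 ≡ 12.
  S_1 = Σ v_i α_i r_i = 11·8·1 + 1·12·4 + 7·5·0 + 2·1·12 + 5·9·5 = 385 ≡ 8.
  α_i^2 mod 13 = [12, 1, 12, 1, 3].
  S_2 = Σ v_i α_i^2 r_i = 11·12·1 + 1·1·4 + 7·12·0 + 2·1·12 + 5·3·5 = 235 ≡ 1.
  S = (12, 8, 1) ≠ 0, so r is not a codeword (an error is present).
Step 3: locate the error. For a single error e at position i, S_ℓ = v_i·e·α_i^ℓ, so α_err = S_1/S_0.
  S_0^{−1} = 12^{−1} = 12 (mod 13), so α_err = 8·12 = 96 ≡ 5 = α_3. Error position i = 3.
  Consistency check: S_2/S_1 = 1·5 = 5 ≡ 5 = α_err ✓ (single-error assumption holds).
Step 4: error magnitude e = S_0/v_3 = S_0·∏_{j≠3}(α_3 − α_j) = 12·2 = 24 ≡ 11 (mod 13).
Step 5: correct position 3: c_3 = r_3 − e = 0 − 11 ≡ 2 (mod 13). Hence c = [1, 4, 2, 12, 5].
  Check: interpolating c through the α_i gives m(x) = 8 + 4·x (degree < 2) with m(α_i) = c_i for every i, so c is indeed a codeword.


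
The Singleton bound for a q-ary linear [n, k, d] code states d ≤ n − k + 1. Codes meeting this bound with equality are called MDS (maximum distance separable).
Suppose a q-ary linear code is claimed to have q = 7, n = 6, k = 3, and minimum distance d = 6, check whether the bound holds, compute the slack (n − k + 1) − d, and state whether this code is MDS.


Singleton RHS = n − k + 1 = 4, slack = -2, bound violated (no such code; not MDS).

Singleton bound: d ≤ n − k + 1.
Here n = 6, k = 3, so n − k + 1 = 4.
Given d = 6, check d ≤ 4: NO.
Slack = (n − k + 1) − d = -2.
The slack is negative: d = 6 exceeds n − k + 1 = 4 by 2, so the Singleton bound is violated and no linear [6, 3, 6]_7 code can exist. In particular it is not MDS (MDS requires d = n − k + 1 exactly).
Description: the claimed parameters are [6, 3, 6]_7; such a code would be impossible (violates the Singleton bound).


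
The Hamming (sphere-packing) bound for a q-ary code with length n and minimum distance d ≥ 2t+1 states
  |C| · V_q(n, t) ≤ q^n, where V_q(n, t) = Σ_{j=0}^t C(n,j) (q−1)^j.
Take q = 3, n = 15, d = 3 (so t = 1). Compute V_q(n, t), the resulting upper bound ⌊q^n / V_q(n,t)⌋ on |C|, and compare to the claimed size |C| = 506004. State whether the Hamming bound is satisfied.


V_q(n, t) = 31, q^n = 14348907, Hamming bound = 462867, |C| = 506004 > bound (violated).

Step 1: Compute V_q(n, t) = Σ_{j=0}^1 C(n, j) (q−1)^j.
  j = 0: C(15,0)·(2)^0 = 1·1 = 1.
  j = 1: C(15,1)·(2)^1 = 15·2 = 30.
  V_q(n, t) = 1 + 30 = 31.
Step 2: q^n = 3^15 = 14348907.
Step 3: Hamming bound ⌊q^n / V_q(n,t)⌋ = ⌊14348907/31⌋ = 462867.
Step 4: Compare |C| = 506004 to 462867: violated.
The claimed |C| lies above the Hamming bound, so no 3-ary code of length 15 with d ≥ 3 can have 506004 codewords.


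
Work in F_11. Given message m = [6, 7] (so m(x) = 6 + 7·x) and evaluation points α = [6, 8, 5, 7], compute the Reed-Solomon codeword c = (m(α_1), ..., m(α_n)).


c = [4, 7, 8, 0]

Message polynomial: m(x) = 6 + 7·x (mod 11).
For each evaluation point α_i, compute m(α_i) mod 11:
  α_1 = 6: Horner steps 7 → 4, so m(6) = 4.
  α_2 = 8: Horner steps 7 → 7, so m(8) = 7.
  α_3 = 5: Horner steps 7 → 8, so m(5) = 8.
  α_4 = 7: Horner steps 7 → 0, so m(7) = 0.
Codeword c = [4, 7, 8, 0] ∈ F_11^4.


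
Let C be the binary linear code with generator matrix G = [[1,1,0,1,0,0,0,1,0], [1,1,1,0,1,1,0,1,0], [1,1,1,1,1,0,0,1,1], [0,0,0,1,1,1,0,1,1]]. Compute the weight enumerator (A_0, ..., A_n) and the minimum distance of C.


Weight distribution: A_0 = 1, A_2 = 1, A_3 = 3, A_4 = 5, A_5 = 4, A_6 = 1, A_7 = 1. Minimum distance d = 2.

Enumerate all 2^4 = 16 messages m ∈ F_2^4.
For each, compute codeword c = mG in F_2^9, then tally its weight.
  m = 0000 → c = 000000000, weight = 0.
  m = 1000 → c = 110100010, weight = 4.
  m = 0100 → c = 111011010, weight = 6.
  m = 1100 → c = 001111000, weight = 4.
  m = 0010 → c = 111110011, weight = 7.
  m = 1010 → c = 001010001, weight = 3.
  m = 0110 → c = 000101001, weight = 3.
  m = 1110 → c = 110001011, weight = 5.
  m = 0001 → c = 000111011, weight = 5.
  m = 1001 → c = 110011001, weight = 5.
  m = 0101 → c = 111100001, weight = 5.
  m = 1101 → c = 001000011, weight = 3.
  m = 0011 → c = 111001000, weight = 4.
  m = 1011 → c = 001101010, weight = 4.
  m = 0111 → c = 000010010, weight = 2.
  m = 1111 → c = 110110000, weight = 4.
Tally weights:
  weight 0: 1 codewords.
  weight 2: 1 codewords.
  weight 3: 3 codewords.
  weight 4: 5 codewords.
  weight 5: 4 codewords.
  weight 6: 1 codewords.
  weight 7: 1 codewords.
Minimum distance d = smallest w > 0 with A_w > 0 = 2.
Sanity: Σ A_w = 16 = 2^4 = 16 ✓.


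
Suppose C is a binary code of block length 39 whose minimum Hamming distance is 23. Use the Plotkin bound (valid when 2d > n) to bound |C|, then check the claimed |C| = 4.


Plotkin bound M ≤ 6; given |C| = 4 ≤ bound (satisfied).

Check applicability: 2d = 46, n = 39.
2d − n = 7 > 0, so Plotkin applies.
Compute d/(2d−n) = 23/7 ≈ 3.2857.
⌊d/(2d−n)⌋ = 3.
Plotkin bound: M ≤ 2·3 = 6.
Given |C| = 4, check: satisfied.
This |C| is below the Plotkin bound.


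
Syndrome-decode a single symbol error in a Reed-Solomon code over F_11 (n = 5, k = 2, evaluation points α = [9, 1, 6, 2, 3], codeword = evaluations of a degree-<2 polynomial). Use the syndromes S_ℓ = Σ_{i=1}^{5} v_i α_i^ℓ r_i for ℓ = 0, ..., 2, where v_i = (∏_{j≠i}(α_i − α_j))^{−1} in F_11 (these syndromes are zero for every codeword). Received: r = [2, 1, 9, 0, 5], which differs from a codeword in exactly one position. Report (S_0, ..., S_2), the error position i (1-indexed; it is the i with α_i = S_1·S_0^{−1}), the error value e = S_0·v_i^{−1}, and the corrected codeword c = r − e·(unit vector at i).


S = (2, 2, 2), error at position 2, error magnitude e = 6, c = [2, 6, 9, 0, 5].

Step 1: column multipliers v_i = (∏_{j≠i}(α_i − α_j))^{−1} mod 11.
  i = 1 (α = 9): (9−1)(9−6)(9−2)(9−3) = 8·3·7·6 = 1008 ≡ 7, so v_1 = 7^{−1} = 8 (mod 11).
  i = 2 (α = 1): (1−9)(1−6)(1−2)(1−3) = (−8)·(−5)·(−1)·(−2) = 80 ≡ 3, so v_2 = 3^{−1} = 4 (mod 11).
  i = 3 (α = 6): (6−9)(6−1)(6−2)(6−3) = (−3)·5·4·3 = −180 ≡ 7, so v_3 = 7^{−1} = 8 (mod 11).
  i = 4 (α = 2): (2−9)(2−1)(2−6)(2−3) = (−7)·1·(−4)·(−1) = −28 ≡ 5, so v_4 = 5^{−1} = 9 (mod 11).
  i = 5 (α = 3): (3−9)(3−1)(3−6)(3−2) = (−6)·2·(−3)·1 = 36 ≡ 3, so v_5 = 3^{−1} = 4 (mod 11).
  v = [8, 4, 8, 9, 4].
Step 2: syndromes of r = [2, 1, 9, 0, 5] (all sums mod 11).
  S_0 = Σ v_i r_i = 8·2 + 4·1 + 8·9 + 9·0 + 4·5 = 112 ≡ 2.
  S_1 = Σ v_i α_i r_i = 8·9·2 + 4·1·1 + 8·6·9 + 9·2·0 + 4·3·5 = 640 ≡ 2.
  α_i^2 mod 11 = [4, 1, 3, 4, 9].
  S_2 = Σ v_i α_i^2 r_i = 8·4·2 + 4·1·1 + 8·3·9 + 9·4·0 + 4·9·5 = 464 ≡ 2.
  S = (2, 2, 2) ≠ 0, so r is not a codeword (an error is present).
Step 3: locate the error. For a single error e at position i, S_ℓ = v_i·e·α_i^ℓ, so α_err = S_1/S_0.
  S_0^{−1} = 2^{−1} = 6 (mod 11), so α_err = 2·6 = 12 ≡ 1 = α_2. Error position i = 2.
  Consistency check: S_2/S_1 = 2·6 = 12 ≡ 1 = α_err ✓ (single-error assumption holds).
Step 4: error magnitude e = S_0/v_2 = S_0·∏_{j≠2}(α_2 − α_j) = 2·3 = 6 ≡ 6 (mod 11).
Step 5: correct position 2: c_2 = r_2 − e = 1 − 6 ≡ 6 (mod 11). Hence c = [2, 6, 9, 0, 5].
  Check: interpolating c through the α_i gives m(x) = 1 + 5·x (degree < 2) with m(α_i) = c_i for every i, so c is indeed a codeword.


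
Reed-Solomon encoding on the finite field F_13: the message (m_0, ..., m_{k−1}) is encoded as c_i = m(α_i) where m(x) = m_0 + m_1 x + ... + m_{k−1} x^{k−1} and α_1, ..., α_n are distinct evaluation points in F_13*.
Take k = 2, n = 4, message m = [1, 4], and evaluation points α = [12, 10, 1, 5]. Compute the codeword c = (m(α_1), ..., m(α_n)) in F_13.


c = [10, 2, 5, 8]

Message polynomial: m(x) = 1 + 4·x (mod 13).
For each evaluation point α_i, compute m(α_i) mod 13:
  α_1 = 12: Horner steps 4 → 10, so m(12) = 10.
  α_2 = 10: Horner steps 4 → 2, so m(10) = 2.
  α_3 = 1: Horner steps 4 → 5, so m(1) = 5.
  α_4 = 5: Horner steps 4 → 8, so m(5) = 8.
Codeword c = [10, 2, 5, 8] ∈ F_13^4.


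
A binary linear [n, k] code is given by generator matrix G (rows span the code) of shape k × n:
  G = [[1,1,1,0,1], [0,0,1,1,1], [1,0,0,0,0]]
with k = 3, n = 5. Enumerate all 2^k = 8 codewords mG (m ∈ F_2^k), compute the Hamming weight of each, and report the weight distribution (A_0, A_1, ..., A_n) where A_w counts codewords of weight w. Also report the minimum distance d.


Weight distribution: A_0 = 1, A_1 = 1, A_2 = 1, A_3 = 3, A_4 = 2. Minimum distance d = 1.

Enumerate all 2^3 = 8 messages m ∈ F_2^3.
For each, compute codeword c = mG in F_2^5, then tally its weight.
  m = 000 → c = 00000, weight = 0.
  m = 100 → c = 11101, weight = 4.
  m = 010 → c = 00111, weight = 3.
  m = 110 → c = 11010, weight = 3.
  m = 001 → c = 10000, weight = 1.
  m = 101 → c = 01101, weight = 3.
  m = 011 → c = 10111, weight = 4.
  m = 111 → c = 01010, weight = 2.
Tally weights:
  weight 0: 1 codewords.
  weight 1: 1 codewords.
  weight 2: 1 codewords.
  weight 3: 3 codewords.
  weight 4: 2 codewords.
Minimum distance d = smallest w > 0 with A_w > 0 = 1.
Sanity: Σ A_w = 8 = 2^3 = 8 ✓.


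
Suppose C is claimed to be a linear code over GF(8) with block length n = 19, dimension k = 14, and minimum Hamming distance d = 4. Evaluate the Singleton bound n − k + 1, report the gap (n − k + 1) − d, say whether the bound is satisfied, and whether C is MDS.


Singleton RHS = n − k + 1 = 6, slack = 2, bound satisfied, not MDS.

Singleton bound: d ≤ n − k + 1.
Here n = 19, k = 14, so n − k + 1 = 6.
Given d = 4, check d ≤ 6: YES.
Slack = (n − k + 1) − d = 2.
The code is NOT MDS (slack = 2 > 0).
Description: the claimed parameters are [19, 14, 4]_8; such a code would be non-MDS.


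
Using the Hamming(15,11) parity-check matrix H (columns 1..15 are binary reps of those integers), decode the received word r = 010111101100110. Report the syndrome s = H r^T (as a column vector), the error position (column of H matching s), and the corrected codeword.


s = (0, 0, 1, 0)^T, error position = 2, corrected codeword c = 000111101100110

Compute s = H r^T mod 2 one row at a time:
  s_1 = 0 + 1 + 1 + 0 + 0 + 1 + 1 + 0 = 4 ≡ 0 (mod 2).
  s_2 = 1 + 1 + 1 + 1 + 0 + 1 + 1 + 0 = 6 ≡ 0 (mod 2).
  s_3 = 1 + 0 + 1 + 1 + 1 + 0 + 1 + 0 = 5 ≡ 1 (mod 2).
  s_4 = 0 + 0 + 1 + 1 + 1 + 0 + 1 + 0 = 4 ≡ 0 (mod 2).
s = (0, 0, 1, 0)^T — this equals column 2 of H (binary 0010), so error is at position 2.
Correct: flip bit 2 of r = 010111101100110 to get c = 000111101100110.


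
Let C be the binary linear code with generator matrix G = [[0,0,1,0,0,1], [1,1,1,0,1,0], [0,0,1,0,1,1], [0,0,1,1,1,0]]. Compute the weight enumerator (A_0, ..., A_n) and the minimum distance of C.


Weight distribution: A_0 = 1, A_1 = 1, A_2 = 3, A_3 = 6, A_4 = 3, A_5 = 1, A_6 = 1. Minimum distance d = 1.

Enumerate all 2^4 = 16 messages m ∈ F_2^4.
For each, compute codeword c = mG in F_2^6, then tally its weight.
  m = 0000 → c = 000000, weight = 0.
  m = 1000 → c = 001001, weight = 2.
  m = 0100 → c = 111010, weight = 4.
  m = 1100 → c = 110011, weight = 4.
  m = 0010 → c = 001011, weight = 3.
  m = 1010 → c = 000010, weight = 1.
  m = 0110 → c = 110001, weight = 3.
  m = 1110 → c = 111000, weight = 3.
  m = 0001 → c = 001110, weight = 3.
  m = 1001 → c = 000111, weight = 3.
  m = 0101 → c = 110100, weight = 3.
  m = 1101 → c = 111101, weight = 5.
  m = 0011 → c = 000101, weight = 2.
  m = 1011 → c = 001100, weight = 2.
  m = 0111 → c = 111111, weight = 6.
  m = 1111 → c = 110110, weight = 4.
Tally weights:
  weight 0: 1 codewords.
  weight 1: 1 codewords.
  weight 2: 3 codewords.
  weight 3: 6 codewords.
  weight 4: 3 codewords.
  weight 5: 1 codewords.
  weight 6: 1 codewords.
Minimum distance d = smallest w > 0 with A_w > 0 = 1.
Sanity: Σ A_w = 16 = 2^4 = 16 ✓.


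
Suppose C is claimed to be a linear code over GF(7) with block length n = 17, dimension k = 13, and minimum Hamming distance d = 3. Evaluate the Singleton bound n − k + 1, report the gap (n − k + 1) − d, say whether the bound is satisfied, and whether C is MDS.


Singleton RHS = n − k + 1 = 5, slack = 2, bound satisfied, not MDS.

Singleton bound: d ≤ n − k + 1.
Here n = 17, k = 13, so n − k + 1 = 5.
Given d = 3, check d ≤ 5: YES.
Slack = (n − k + 1) − d = 2.
The code is NOT MDS (slack = 2 > 0).
Description: the claimed parameters are [17, 13, 3]_7; such a code would be non-MDS.


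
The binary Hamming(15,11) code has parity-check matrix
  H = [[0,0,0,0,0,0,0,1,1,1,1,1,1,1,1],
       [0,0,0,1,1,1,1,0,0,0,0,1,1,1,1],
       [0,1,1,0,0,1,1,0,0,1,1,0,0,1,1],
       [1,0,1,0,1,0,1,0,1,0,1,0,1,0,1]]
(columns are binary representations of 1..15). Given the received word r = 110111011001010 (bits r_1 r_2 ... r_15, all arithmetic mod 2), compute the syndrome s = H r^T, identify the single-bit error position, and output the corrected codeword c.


s = (0, 1, 1, 1)^T, error position = 7, corrected codeword c = 110111111001010

Compute s = H r^T mod 2 one row at a time:
  s_1 = 1 + 1 + 0 + 0 + 1 + 0 + 1 + 0 = 4 ≡ 0 (mod 2).
  s_2 = 1 + 1 + 1 + 0 + 1 + 0 + 1 + 0 = 5 ≡ 1 (mod 2).
  s_3 = 1 + 0 + 1 + 0 + 0 + 0 + 1 + 0 = 3 ≡ 1 (mod 2).
  s_4 = 1 + 0 + 1 + 0 + 1 + 0 + 0 + 0 = 3 ≡ 1 (mod 2).
s = (0, 1, 1, 1)^T — this equals column 7 of H (binary 0111), so error is at position 7.
Correct: flip bit 7 of r = 110111011001010 to get c = 110111111001010.


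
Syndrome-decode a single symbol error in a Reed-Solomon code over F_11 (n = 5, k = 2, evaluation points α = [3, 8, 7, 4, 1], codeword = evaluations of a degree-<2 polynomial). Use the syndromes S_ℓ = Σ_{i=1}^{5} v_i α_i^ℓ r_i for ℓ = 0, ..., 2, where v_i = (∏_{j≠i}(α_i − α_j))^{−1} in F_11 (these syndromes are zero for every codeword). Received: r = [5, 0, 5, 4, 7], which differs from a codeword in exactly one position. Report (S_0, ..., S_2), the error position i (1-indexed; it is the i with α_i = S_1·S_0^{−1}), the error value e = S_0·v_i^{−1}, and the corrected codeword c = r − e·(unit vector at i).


S = (3, 10, 4), error at position 3, error magnitude e = 4, c = [5, 0, 1, 4, 7].

Step 1: column multipliers v_i = (∏_{j≠i}(α_i − α_j))^{−1} mod 11.
  i = 1 (α = 3): (3−8)(3−7)(3−4)(3−1) = (−5)·(−4)·(−1)·2 = −40 ≡ 4, so v_1 = 4^{−1} = 3 (mod 11).
  i = 2 (α = 8): (8−3)(8−7)(8−4)(8−1) = 5·1·4·7 = 140 ≡ 8, so v_2 = 8^{−1} = 7 (mod 11).
  i = 3 (α = 7): (7−3)(7−8)(7−4)(7−1) = 4·(−1)·3·6 = −72 ≡ 5, so v_3 = 5^{−1} = 9 (mod 11).
  i = 4 (α = 4): (4−3)(4−8)(4−7)(4−1) = 1·(−4)·(−3)·3 = 36 ≡ 3, so v_4 = 3^{−1} = 4 (mod 11).
  i = 5 (α = 1): (1−3)(1−8)(1−7)(1−4) = (−2)·(−7)·(−6)·(−3) = 252 ≡ 10, so v_5 = 10^{−1} = 10 (mod 11).
  v = [3, 7, 9, 4, 10].
Step 2: syndromes of r = [5, 0, 5, 4, 7] (all sums mod 11).
  S_0 = Σ v_i r_i = 3·5 + 7·0 + 9·5 + 4·4 + 10·7 = 146 ≡ 3.
  S_1 = Σ v_i α_i r_i = 3·3·5 + 7·8·0 + 9·7·5 + 4·4·4 + 10·1·7 = 494 ≡ 10.
  α_i^2 mod 11 = [9, 9, 5, 5, 1].
  S_2 = Σ v_i α_i^2 r_i = 3·9·5 + 7·9·0 + 9·5·5 + 4·5·4 + 10·1·7 = 510 ≡ 4.
  S = (3, 10, 4) ≠ 0, so r is not a codeword (an error is present).
Step 3: locate the error. For a single error e at position i, S_ℓ = v_i·e·α_i^ℓ, so α_err = S_1/S_0.
  S_0^{−1} = 3^{−1} = 4 (mod 11), so α_err = 10·4 = 40 ≡ 7 = α_3. Error position i = 3.
  Consistency check: S_2/S_1 = 4·10 = 40 ≡ 7 = α_err ✓ (single-error assumption holds).
Step 4: error magnitude e = S_0/v_3 = S_0·∏_{j≠3}(α_3 − α_j) = 3·5 = 15 ≡ 4 (mod 11).
Step 5: correct position 3: c_3 = r_3 − e = 5 − 4 ≡ 1 (mod 11). Hence c = [5, 0, 1, 4, 7].
  Check: interpolating c through the α_i gives m(x) = 8 + 10·x (degree < 2) with m(α_i) = c_i for every i, so c is indeed a codeword.


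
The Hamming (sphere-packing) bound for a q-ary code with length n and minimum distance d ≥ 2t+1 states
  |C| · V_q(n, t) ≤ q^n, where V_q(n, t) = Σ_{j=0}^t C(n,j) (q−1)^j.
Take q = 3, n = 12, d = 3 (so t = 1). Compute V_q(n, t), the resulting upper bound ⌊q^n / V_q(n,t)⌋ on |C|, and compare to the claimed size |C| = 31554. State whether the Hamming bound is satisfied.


V_q(n, t) = 25, q^n = 531441, Hamming bound = 21257, |C| = 31554 > bound (violated).

Step 1: Compute V_q(n, t) = Σ_{j=0}^1 C(n, j) (q−1)^j.
  j = 0: C(12,0)·(2)^0 = 1·1 = 1.
  j = 1: C(12,1)·(2)^1 = 12·2 = 24.
  V_q(n, t) = 1 + 24 = 25.
Step 2: q^n = 3^12 = 531441.
Step 3: Hamming bound ⌊q^n / V_q(n,t)⌋ = ⌊531441/25⌋ = 21257.
Step 4: Compare |C| = 31554 to 21257: violated.
The claimed |C| lies above the Hamming bound, so no 3-ary code of length 12 with d ≥ 3 can have 31554 codewords.


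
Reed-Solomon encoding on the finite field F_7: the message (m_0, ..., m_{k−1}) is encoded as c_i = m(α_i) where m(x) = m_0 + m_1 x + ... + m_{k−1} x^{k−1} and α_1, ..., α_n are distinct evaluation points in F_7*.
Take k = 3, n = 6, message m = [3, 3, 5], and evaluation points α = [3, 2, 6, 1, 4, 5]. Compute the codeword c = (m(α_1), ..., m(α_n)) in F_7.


c = [1, 1, 5, 4, 4, 3]

Message polynomial: m(x) = 3 + 3·x + 5·x^2 (mod 7).
For each evaluation point α_i, compute m(α_i) mod 7:
  α_1 = 3: Horner steps 5 → 4 → 1, so m(3) = 1.
  α_2 = 2: Horner steps 5 → 6 → 1, so m(2) = 1.
  α_3 = 6: Horner steps 5 → 5 → 5, so m(6) = 5.
  α_4 = 1: Horner steps 5 → 1 → 4, so m(1) = 4.
  α_5 = 4: Horner steps 5 → 2 → 4, so m(4) = 4.
  α_6 = 5: Horner steps 5 → 0 → 3, so m(5) = 3.
Codeword c = [1, 1, 5, 4, 4, 3] ∈ F_7^6.


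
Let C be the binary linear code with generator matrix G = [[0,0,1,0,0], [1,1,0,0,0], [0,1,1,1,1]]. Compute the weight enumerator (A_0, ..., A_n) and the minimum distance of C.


Weight distribution: A_0 = 1, A_1 = 1, A_2 = 1, A_3 = 3, A_4 = 2. Minimum distance d = 1.

Enumerate all 2^3 = 8 messages m ∈ F_2^3.
For each, compute codeword c = mG in F_2^5, then tally its weight.
  m = 000 → c = 00000, weight = 0.
  m = 100 → c = 00100, weight = 1.
  m = 010 → c = 11000, weight = 2.
  m = 110 → c = 11100, weight = 3.
  m = 001 → c = 01111, weight = 4.
  m = 101 → c = 01011, weight = 3.
  m = 011 → c = 10111, weight = 4.
  m = 111 → c = 10011, weight = 3.
Tally weights:
  weight 0: 1 codewords.
  weight 1: 1 codewords.
  weight 2: 1 codewords.
  weight 3: 3 codewords.
  weight 4: 2 codewords.
Minimum distance d = smallest w > 0 with A_w > 0 = 1.
Sanity: Σ A_w = 8 = 2^3 = 8 ✓.


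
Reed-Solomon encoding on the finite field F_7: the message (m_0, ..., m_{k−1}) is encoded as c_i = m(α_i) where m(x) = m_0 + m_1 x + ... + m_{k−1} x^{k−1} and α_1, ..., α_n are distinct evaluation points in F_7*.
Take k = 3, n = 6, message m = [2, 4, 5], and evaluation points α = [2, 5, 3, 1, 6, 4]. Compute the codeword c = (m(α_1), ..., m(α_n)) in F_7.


c = [2, 0, 3, 4, 3, 0]

Message polynomial: m(x) = 2 + 4·x + 5·x^2 (mod 7).
For each evaluation point α_i, compute m(α_i) mod 7:
  α_1 = 2: Horner steps 5 → 0 → 2, so m(2) = 2.
  α_2 = 5: Horner steps 5 → 1 → 0, so m(5) = 0.
  α_3 = 3: Horner steps 5 → 5 → 3, so m(3) = 3.
  α_4 = 1: Horner steps 5 → 2 → 4, so m(1) = 4.
  α_5 = 6: Horner steps 5 → 6 → 3, so m(6) = 3.
  α_6 = 4: Horner steps 5 → 3 → 0, so m(4) = 0.
Codeword c = [2, 0, 3, 4, 3, 0] ∈ F_7^6.


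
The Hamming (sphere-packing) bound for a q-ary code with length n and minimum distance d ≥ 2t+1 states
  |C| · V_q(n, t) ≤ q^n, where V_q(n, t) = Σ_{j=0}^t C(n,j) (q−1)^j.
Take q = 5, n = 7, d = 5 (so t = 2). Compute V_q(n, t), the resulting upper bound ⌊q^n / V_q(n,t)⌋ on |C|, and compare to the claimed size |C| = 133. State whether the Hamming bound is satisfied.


V_q(n, t) = 365, q^n = 78125, Hamming bound = 214, |C| = 133 ≤ bound (satisfied).

Step 1: Compute V_q(n, t) = Σ_{j=0}^2 C(n, j) (q−1)^j.
  j = 0: C(7,0)·(4)^0 = 1·1 = 1.
  j = 1: C(7,1)·(4)^1 = 7·4 = 28.
  j = 2: C(7,2)·(4)^2 = 21·16 = 336.
  V_q(n, t) = 1 + 28 + 336 = 365.
Step 2: q^n = 5^7 = 78125.
Step 3: Hamming bound ⌊q^n / V_q(n,t)⌋ = ⌊78125/365⌋ = 214.
Step 4: Compare |C| = 133 to 214: satisfied.
The claimed |C| lies below the Hamming bound.


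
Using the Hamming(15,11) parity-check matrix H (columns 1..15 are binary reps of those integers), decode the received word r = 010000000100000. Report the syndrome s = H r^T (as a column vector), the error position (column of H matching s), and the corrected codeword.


s = (1, 0, 0, 0)^T, error position = 8, corrected codeword c = 010000010100000

Compute s = H r^T mod 2 one row at a time:
  s_1 = 0 + 0 + 1 + 0 + 0 + 0 + 0 + 0 = 1 ≡ 1 (mod 2).
  s_2 = 0 + 0 + 0 + 0 + 0 + 0 + 0 + 0 = 0 ≡ 0 (mod 2).
  s_3 = 1 + 0 + 0 + 0 + 1 + 0 + 0 + 0 = 2 ≡ 0 (mod 2).
  s_4 = 0 + 0 + 0 + 0 + 0 + 0 + 0 + 0 = 0 ≡ 0 (mod 2).
s = (1, 0, 0, 0)^T — this equals column 8 of H (binary 1000), so error is at position 8.
Correct: flip bit 8 of r = 010000000100000 to get c = 010000010100000.


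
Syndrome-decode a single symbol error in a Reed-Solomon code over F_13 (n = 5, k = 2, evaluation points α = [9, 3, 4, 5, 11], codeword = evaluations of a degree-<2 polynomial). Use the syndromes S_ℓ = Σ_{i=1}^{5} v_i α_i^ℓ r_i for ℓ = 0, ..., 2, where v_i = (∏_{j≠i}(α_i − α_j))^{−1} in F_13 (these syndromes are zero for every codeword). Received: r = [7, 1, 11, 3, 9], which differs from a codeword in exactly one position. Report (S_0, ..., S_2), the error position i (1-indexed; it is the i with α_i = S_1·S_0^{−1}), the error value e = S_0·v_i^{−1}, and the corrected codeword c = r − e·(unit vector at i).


S = (12, 9, 10), error at position 3, error magnitude e = 9, c = [7, 1, 2, 3, 9].

Step 1: column multipliers v_i = (∏_{j≠i}(α_i − α_j))^{−1} mod 13.
  i = 1 (α = 9): (9−3)(9−4)(9−5)(9−11) = 6·5·4·(−2) = −240 ≡ 7, so v_1 = 7^{−1} = 2 (mod 13).
  i = 2 (α = 3): (3−9)(3−4)(3−5)(3−11) = (−6)·(−1)·(−2)·(−8) = 96 ≡ 5, so v_2 = 5^{−1} = 8 (mod 13).
  i = 3 (α = 4): (4−9)(4−3)(4−5)(4−11) = (−5)·1·(−1)·(−7) = −35 ≡ 4, so v_3 = 4^{−1} = 10 (mod 13).
  i = 4 (α = 5): (5−9)(5−3)(5−4)(5−11) = (−4)·2·1·(−6) = 48 ≡ 9, so v_4 = 9^{−1} = 3 (mod 13).
  i = 5 (α = 11): (11−9)(11−3)(11−4)(11−5) = 2·8·7·6 = 672 ≡ 9, so v_5 = 9^{−1} = 3 (mod 13).
  v = [2, 8, 10, 3, 3].
Step 2: syndromes of r = [7, 1, 11, 3, 9] (all sums mod 13).
  S_0 = Σ v_i r_i = 2·7 + 8·1 + 10·11 + 3·3 + 3·9 = 168 ≡ 12.
  S_1 = Σ v_i α_i r_i = 2·9·7 + 8·3·1 + 10·4·11 + 3·5·3 + 3·11·9 = 932 ≡ 9.
  α_i^2 mod 13 = [3, 9, 3, 12, 4].
  S_2 = Σ v_i α_i^2 r_i = 2·3·7 + 8·9·1 + 10·3·11 + 3·12·3 + 3·4·9 = 660 ≡ 10.
  S = (12, 9, 10) ≠ 0, so r is not a codeword (an error is present).
Step 3: locate the error. For a single error e at position i, S_ℓ = v_i·e·α_i^ℓ, so α_err = S_1/S_0.
  S_0^{−1} = 12^{−1} = 12 (mod 13), so α_err = 9·12 = 108 ≡ 4 = α_3. Error position i = 3.
  Consistency check: S_2/S_1 = 10·3 = 30 ≡ 4 = α_err ✓ (single-error assumption holds).
Step 4: error magnitude e = S_0/v_3 = S_0·∏_{j≠3}(α_3 − α_j) = 12·4 = 48 ≡ 9 (mod 13).
Step 5: correct position 3: c_3 = r_3 − e = 11 − 9 ≡ 2 (mod 13). Hence c = [7, 1, 2, 3, 9].
  Check: interpolating c through the α_i gives m(x) = 11 + 1·x (degree < 2) with m(α_i) = c_i for every i, so c is indeed a codeword.


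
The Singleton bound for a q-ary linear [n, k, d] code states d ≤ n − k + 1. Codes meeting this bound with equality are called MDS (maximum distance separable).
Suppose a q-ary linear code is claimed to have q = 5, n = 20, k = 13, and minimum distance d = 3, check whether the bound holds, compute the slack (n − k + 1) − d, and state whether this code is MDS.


Singleton RHS = n − k + 1 = 8, slack = 5, bound satisfied, not MDS.

Singleton bound: d ≤ n − k + 1.
Here n = 20, k = 13, so n − k + 1 = 8.
Given d = 3, check d ≤ 8: YES.
Slack = (n − k + 1) − d = 5.
The code is NOT MDS (slack = 5 > 0).
Description: the claimed parameters are [20, 13, 3]_5; such a code would be non-MDS.


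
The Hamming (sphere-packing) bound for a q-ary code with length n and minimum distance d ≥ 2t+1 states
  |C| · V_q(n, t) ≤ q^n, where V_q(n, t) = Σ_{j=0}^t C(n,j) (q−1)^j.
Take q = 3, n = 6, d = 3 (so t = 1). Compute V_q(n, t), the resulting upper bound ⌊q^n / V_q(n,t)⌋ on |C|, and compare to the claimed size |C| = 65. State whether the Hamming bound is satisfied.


V_q(n, t) = 13, q^n = 729, Hamming bound = 56, |C| = 65 > bound (violated).

Step 1: Compute V_q(n, t) = Σ_{j=0}^1 C(n, j) (q−1)^j.
  j = 0: C(6,0)·(2)^0 = 1·1 = 1.
  j = 1: C(6,1)·(2)^1 = 6·2 = 12.
  V_q(n, t) = 1 + 12 = 13.
Step 2: q^n = 3^6 = 729.
Step 3: Hamming bound ⌊q^n / V_q(n,t)⌋ = ⌊729/13⌋ = 56.
Step 4: Compare |C| = 65 to 56: violated.
The claimed |C| lies above the Hamming bound, so no 3-ary code of length 6 with d ≥ 3 can have 65 codewords.


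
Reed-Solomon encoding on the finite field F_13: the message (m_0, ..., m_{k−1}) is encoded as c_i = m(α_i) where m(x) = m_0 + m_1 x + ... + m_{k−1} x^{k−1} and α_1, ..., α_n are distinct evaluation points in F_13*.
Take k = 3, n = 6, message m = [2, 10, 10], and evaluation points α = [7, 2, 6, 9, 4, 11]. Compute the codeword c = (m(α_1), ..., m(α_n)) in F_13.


c = [3, 10, 6, 5, 7, 9]

Message polynomial: m(x) = 2 + 10·x + 10·x^2 (mod 13).
For each evaluation point α_i, compute m(α_i) mod 13:
  α_1 = 7: Horner steps 10 → 2 → 3, so m(7) = 3.
  α_2 = 2: Horner steps 10 → 4 → 10, so m(2) = 10.
  α_3 = 6: Horner steps 10 → 5 → 6, so m(6) = 6.
  α_4 = 9: Horner steps 10 → 9 → 5, so m(9) = 5.
  α_5 = 4: Horner steps 10 → 11 → 7, so m(4) = 7.
  α_6 = 11: Horner steps 10 → 3 → 9, so m(11) = 9.
Codeword c = [3, 10, 6, 5, 7, 9] ∈ F_13^6.


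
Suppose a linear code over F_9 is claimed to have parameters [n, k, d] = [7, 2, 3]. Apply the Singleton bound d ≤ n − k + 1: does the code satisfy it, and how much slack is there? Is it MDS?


Singleton RHS = n − k + 1 = 6, slack = 3, bound satisfied, not MDS.

Singleton bound: d ≤ n − k + 1.
Here n = 7, k = 2, so n − k + 1 = 6.
Given d = 3, check d ≤ 6: YES.
Slack = (n − k + 1) − d = 3.
The code is NOT MDS (slack = 3 > 0).
Description: the claimed parameters are [7, 2, 3]_9; such a code would be non-MDS.


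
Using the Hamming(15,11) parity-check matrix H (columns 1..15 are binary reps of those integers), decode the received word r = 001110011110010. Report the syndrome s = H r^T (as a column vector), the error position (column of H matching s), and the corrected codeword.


s = (1, 1, 0, 0)^T, error position = 12, corrected codeword c = 001110011111010

Compute s = H r^T mod 2 one row at a time:
  s_1 = 1 + 1 + 1 + 1 + 0 + 0 + 1 + 0 = 5 ≡ 1 (mod 2).
  s_2 = 1 + 1 + 0 + 0 + 0 + 0 + 1 + 0 = 3 ≡ 1 (mod 2).
  s_3 = 0 + 1 + 0 + 0 + 1 + 1 + 1 + 0 = 4 ≡ 0 (mod 2).
  s_4 = 0 + 1 + 1 + 0 + 1 + 1 + 0 + 0 = 4 ≡ 0 (mod 2).
s = (1, 1, 0, 0)^T — this equals column 12 of H (binary 1100), so error is at position 12.
Correct: flip bit 12 of r = 001110011110010 to get c = 001110011111010.


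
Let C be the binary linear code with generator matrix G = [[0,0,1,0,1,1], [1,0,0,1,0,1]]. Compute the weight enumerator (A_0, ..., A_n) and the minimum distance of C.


Weight distribution: A_0 = 1, A_3 = 2, A_4 = 1. Minimum distance d = 3.

Enumerate all 2^2 = 4 messages m ∈ F_2^2.
For each, compute codeword c = mG in F_2^6, then tally its weight.
  m = 00 → c = 000000, weight = 0.
  m = 10 → c = 001011, weight = 3.
  m = 01 → c = 100101, weight = 3.
  m = 11 → c = 101110, weight = 4.
Tally weights:
  weight 0: 1 codewords.
  weight 3: 2 codewords.
  weight 4: 1 codewords.
Minimum distance d = smallest w > 0 with A_w > 0 = 3.
Sanity: Σ A_w = 4 = 2^2 = 4 ✓.


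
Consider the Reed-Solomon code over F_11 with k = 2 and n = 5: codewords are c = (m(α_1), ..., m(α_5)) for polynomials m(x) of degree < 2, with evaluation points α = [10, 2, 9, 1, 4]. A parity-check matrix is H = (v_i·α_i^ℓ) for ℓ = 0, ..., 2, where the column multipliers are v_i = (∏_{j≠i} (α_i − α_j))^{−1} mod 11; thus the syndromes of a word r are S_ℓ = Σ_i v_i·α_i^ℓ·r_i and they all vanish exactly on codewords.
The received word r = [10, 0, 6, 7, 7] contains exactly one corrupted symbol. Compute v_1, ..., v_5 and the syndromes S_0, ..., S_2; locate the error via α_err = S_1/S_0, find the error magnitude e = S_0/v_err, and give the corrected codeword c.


S = (8, 10, 7), error at position 5, error magnitude e = 10, c = [10, 0, 6, 7, 8].

Step 1: column multipliers v_i = (∏_{j≠i}(α_i − α_j))^{−1} mod 11.
  i = 1 (α = 10): (10−2)(10−9)(10−1)(10−4) = 8·1·9·6 = 432 ≡ 3, so v_1 = 3^{−1} = 4 (mod 11).
  i = 2 (α = 2): (2−10)(2−9)(2−1)(2−4) = (−8)·(−7)·1·(−2) = −112 ≡ 9, so v_2 = 9^{−1} = 5 (mod 11).
  i = 3 (α = 9): (9−10)(9−2)(9−1)(9−4) = (−1)·7·8·5 = −280 ≡ 6, so v_3 = 6^{−1} = 2 (mod 11).
  i = 4 (α = 1): (1−10)(1−2)(1−9)(1−4) = (−9)·(−1)·(−8)·(−3) = 216 ≡ 7, so v_4 = 7^{−1} = 8 (mod 11).
  i = 5 (α = 4): (4−10)(4−2)(4−9)(4−1) = (−6)·2·(−5)·3 = 180 ≡ 4, so v_5 = 4^{−1} = 3 (mod 11).
  v = [4, 5, 2, 8, 3].
Step 2: syndromes of r = [10, 0, 6, 7, 7] (all sums mod 11).
  S_0 = Σ v_i r_i = 4·10 + 5·0 + 2·6 + 8·7 + 3·7 = 129 ≡ 8.
  S_1 = Σ v_i α_i r_i = 4·10·10 + 5·2·0 + 2·9·6 + 8·1·7 + 3·4·7 = 648 ≡ 10.
  α_i^2 mod 11 = [1, 4, 4, 1, 5].
  S_2 = Σ v_i α_i^2 r_i = 4·1·10 + 5·4·0 + 2·4·6 + 8·1·7 + 3·5·7 = 249 ≡ 7.
  S = (8, 10, 7) ≠ 0, so r is not a codeword (an error is present).
Step 3: locate the error. For a single error e at position i, S_ℓ = v_i·e·α_i^ℓ, so α_err = S_1/S_0.
  S_0^{−1} = 8^{−1} = 7 (mod 11), so α_err = 10·7 = 70 ≡ 4 = α_5. Error position i = 5.
  Consistency check: S_2/S_1 = 7·10 = 70 ≡ 4 = α_err ✓ (single-error assumption holds).
Step 4: error magnitude e = S_0/v_5 = S_0·∏_{j≠5}(α_5 − α_j) = 8·4 = 32 ≡ 10 (mod 11).
Step 5: correct position 5: c_5 = r_5 − e = 7 − 10 ≡ 8 (mod 11). Hence c = [10, 0, 6, 7, 8].
  Check: interpolating c through the α_i gives m(x) = 3 + 4·x (degree < 2) with m(α_i) = c_i for every i, so c is indeed a codeword.


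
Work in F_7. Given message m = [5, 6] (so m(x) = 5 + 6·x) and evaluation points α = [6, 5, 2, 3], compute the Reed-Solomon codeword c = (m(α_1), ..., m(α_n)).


c = [6, 0, 3, 2]

Message polynomial: m(x) = 5 + 6·x (mod 7).
For each evaluation point α_i, compute m(α_i) mod 7:
  α_1 = 6: Horner steps 6 → 6, so m(6) = 6.
  α_2 = 5: Horner steps 6 → 0, so m(5) = 0.
  α_3 = 2: Horner steps 6 → 3, so m(2) = 3.
  α_4 = 3: Horner steps 6 → 2, so m(3) = 2.
Codeword c = [6, 0, 3, 2] ∈ F_7^4.


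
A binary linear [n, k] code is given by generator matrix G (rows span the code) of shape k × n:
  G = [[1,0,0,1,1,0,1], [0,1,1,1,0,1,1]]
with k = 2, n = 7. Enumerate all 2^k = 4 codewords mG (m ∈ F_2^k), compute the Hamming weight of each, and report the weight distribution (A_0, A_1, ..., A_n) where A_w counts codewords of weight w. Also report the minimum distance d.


Weight distribution: A_0 = 1, A_4 = 1, A_5 = 2. Minimum distance d = 4.

Enumerate all 2^2 = 4 messages m ∈ F_2^2.
For each, compute codeword c = mG in F_2^7, then tally its weight.
  m = 00 → c = 0000000, weight = 0.
  m = 10 → c = 1001101, weight = 4.
  m = 01 → c = 0111011, weight = 5.
  m = 11 → c = 1110110, weight = 5.
Tally weights:
  weight 0: 1 codewords.
  weight 4: 1 codewords.
  weight 5: 2 codewords.
Minimum distance d = smallest w > 0 with A_w > 0 = 4.
Sanity: Σ A_w = 4 = 2^2 = 4 ✓.


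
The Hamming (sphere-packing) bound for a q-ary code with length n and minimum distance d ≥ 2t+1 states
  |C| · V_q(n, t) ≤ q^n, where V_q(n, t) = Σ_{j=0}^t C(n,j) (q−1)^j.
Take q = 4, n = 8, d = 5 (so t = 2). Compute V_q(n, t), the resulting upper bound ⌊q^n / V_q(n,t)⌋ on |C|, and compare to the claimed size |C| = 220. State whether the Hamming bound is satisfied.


V_q(n, t) = 277, q^n = 65536, Hamming bound = 236, |C| = 220 ≤ bound (satisfied).

Step 1: Compute V_q(n, t) = Σ_{j=0}^2 C(n, j) (q−1)^j.
  j = 0: C(8,0)·(3)^0 = 1·1 = 1.
  j = 1: C(8,1)·(3)^1 = 8·3 = 24.
  j = 2: C(8,2)·(3)^2 = 28·9 = 252.
  V_q(n, t) = 1 + 24 + 252 = 277.
Step 2: q^n = 4^8 = 65536.
Step 3: Hamming bound ⌊q^n / V_q(n,t)⌋ = ⌊65536/277⌋ = 236.
Step 4: Compare |C| = 220 to 236: satisfied.
The claimed |C| lies below the Hamming bound.


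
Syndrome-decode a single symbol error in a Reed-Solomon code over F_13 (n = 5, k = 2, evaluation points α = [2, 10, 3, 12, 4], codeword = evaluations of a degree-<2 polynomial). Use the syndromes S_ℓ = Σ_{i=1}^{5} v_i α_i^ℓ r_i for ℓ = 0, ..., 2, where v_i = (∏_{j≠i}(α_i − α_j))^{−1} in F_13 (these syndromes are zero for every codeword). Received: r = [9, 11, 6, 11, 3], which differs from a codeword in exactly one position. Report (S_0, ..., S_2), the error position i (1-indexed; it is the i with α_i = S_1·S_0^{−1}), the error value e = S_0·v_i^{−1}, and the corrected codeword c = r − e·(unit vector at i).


S = (11, 2, 11), error at position 4, error magnitude e = 6, c = [9, 11, 6, 5, 3].

Step 1: column multipliers v_i = (∏_{j≠i}(α_i − α_j))^{−1} mod 13.
  i = 1 (α = 2): (2−10)(2−3)(2−12)(2−4) = (−8)·(−1)·(−10)·(−2) = 160 ≡ 4, so v_1 = 4^{−1} = 10 (mod 13).
  i = 2 (α = 10): (10−2)(10−3)(10−12)(10−4) = 8·7·(−2)·6 = −672 ≡ 4, so v_2 = 4^{−1} = 10 (mod 13).
  i = 3 (α = 3): (3−2)(3−10)(3−12)(3−4) = 1·(−7)·(−9)·(−1) = −63 ≡ 2, so v_3 = 2^{−1} = 7 (mod 13).
  i = 4 (α = 12): (12−2)(12−10)(12−3)(12−4) = 10·2·9·8 = 1440 ≡ 10, so v_4 = 10^{−1} = 4 (mod 13).
  i = 5 (α = 4): (4−2)(4−10)(4−3)(4−12) = 2·(−6)·1·(−8) = 96 ≡ 5, so v_5 = 5^{−1} = 8 (mod 13).
  v = [10, 10, 7, 4, 8].
Step 2: syndromes of r = [9, 11, 6, 11, 3] (all sums mod 13).
  S_0 = Σ v_i r_i = 10·9 + 10·11 + 7·6 + 4·11 + 8·3 = 310 ≡ 11.
  S_1 = Σ v_i α_i r_i = 10·2·9 + 10·10·11 + 7·3·6 + 4·12·11 + 8·4·3 = 2030 ≡ 2.
  α_i^2 mod 13 = [4, 9, 9, 1, 3].
  S_2 = Σ v_i α_i^2 r_i = 10·4·9 + 10·9·11 + 7·9·6 + 4·1·11 + 8·3·3 = 1844 ≡ 11.
  S = (11, 2, 11) ≠ 0, so r is not a codeword (an error is present).
Step 3: locate the error. For a single error e at position i, S_ℓ = v_i·e·α_i^ℓ, so α_err = S_1/S_0.
  S_0^{−1} = 11^{−1} = 6 (mod 13), so α_err = 2·6 = 12 ≡ 12 = α_4. Error position i = 4.
  Consistency check: S_2/S_1 = 11·7 = 77 ≡ 12 = α_err ✓ (single-error assumption holds).
Step 4: error magnitude e = S_0/v_4 = S_0·∏_{j≠4}(α_4 − α_j) = 11·10 = 110 ≡ 6 (mod 13).
Step 5: correct position 4: c_4 = r_4 − e = 11 − 6 ≡ 5 (mod 13). Hence c = [9, 11, 6, 5, 3].
  Check: interpolating c through the α_i gives m(x) = 2 + 10·x (degree < 2) with m(α_i) = c_i for every i, so c is indeed a codeword.


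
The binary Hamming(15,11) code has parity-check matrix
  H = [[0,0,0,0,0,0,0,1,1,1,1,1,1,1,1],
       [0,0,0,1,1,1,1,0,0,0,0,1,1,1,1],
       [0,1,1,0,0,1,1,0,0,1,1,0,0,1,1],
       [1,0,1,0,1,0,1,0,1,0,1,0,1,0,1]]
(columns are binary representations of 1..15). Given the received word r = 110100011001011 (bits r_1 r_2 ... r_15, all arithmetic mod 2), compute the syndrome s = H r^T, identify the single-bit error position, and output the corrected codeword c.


s = (1, 0, 1, 1)^T, error position = 11, corrected codeword c = 110100011011011

Compute s = H r^T mod 2 one row at a time:
  s_1 = 1 + 1 + 0 + 0 + 1 + 0 + 1 + 1 = 5 ≡ 1 (mod 2).
  s_2 = 1 + 0 + 0 + 0 + 1 + 0 + 1 + 1 = 4 ≡ 0 (mod 2).
  s_3 = 1 + 0 + 0 + 0 + 0 + 0 + 1 + 1 = 3 ≡ 1 (mod 2).
  s_4 = 1 + 0 + 0 + 0 + 1 + 0 + 0 + 1 = 3 ≡ 1 (mod 2).
s = (1, 0, 1, 1)^T — this equals column 11 of H (binary 1011), so error is at position 11.
Correct: flip bit 11 of r = 110100011001011 to get c = 110100011011011.


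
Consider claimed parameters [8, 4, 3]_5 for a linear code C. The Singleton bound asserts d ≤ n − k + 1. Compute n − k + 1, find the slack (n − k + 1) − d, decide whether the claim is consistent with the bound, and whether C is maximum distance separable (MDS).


Singleton RHS = n − k + 1 = 5, slack = 2, bound satisfied, not MDS.

Singleton bound: d ≤ n − k + 1.
Here n = 8, k = 4, so n − k + 1 = 5.
Given d = 3, check d ≤ 5: YES.
Slack = (n − k + 1) − d = 2.
The code is NOT MDS (slack = 2 > 0).
Description: the claimed parameters are [8, 4, 3]_5; such a code would be non-MDS.


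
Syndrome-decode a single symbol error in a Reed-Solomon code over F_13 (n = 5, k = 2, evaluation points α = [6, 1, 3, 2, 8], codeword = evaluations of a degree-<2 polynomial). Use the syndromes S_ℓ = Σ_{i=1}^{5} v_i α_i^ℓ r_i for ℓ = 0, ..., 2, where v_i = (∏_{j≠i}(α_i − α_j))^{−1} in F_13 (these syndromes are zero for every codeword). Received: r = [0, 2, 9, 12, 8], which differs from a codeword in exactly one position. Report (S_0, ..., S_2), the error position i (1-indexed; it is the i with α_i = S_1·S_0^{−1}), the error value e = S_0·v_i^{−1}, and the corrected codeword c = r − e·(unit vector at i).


S = (10, 2, 3), error at position 5, error magnitude e = 1, c = [0, 2, 9, 12, 7].

Step 1: column multipliers v_i = (∏_{j≠i}(α_i − α_j))^{−1} mod 13.
  i = 1 (α = 6): (6−1)(6−3)(6−2)(6−8) = 5·3·4·(−2) = −120 ≡ 10, so v_1 = 10^{−1} = 4 (mod 13).
  i = 2 (α = 1): (1−6)(1−3)(1−2)(1−8) = (−5)·(−2)·(−1)·(−7) = 70 ≡ 5, so v_2 = 5^{−1} = 8 (mod 13).
  i = 3 (α = 3): (3−6)(3−1)(3−2)(3−8) = (−3)·2·1·(−5) = 30 ≡ 4, so v_3 = 4^{−1} = 10 (mod 13).
  i = 4 (α = 2): (2−6)(2−1)(2−3)(2−8) = (−4)·1·(−1)·(−6) = −24 ≡ 2, so v_4 = 2^{−1} = 7 (mod 13).
  i = 5 (α = 8): (8−6)(8−1)(8−3)(8−2) = 2·7·5·6 = 420 ≡ 4, so v_5 = 4^{−1} = 10 (mod 13).
  v = [4, 8, 10, 7, 10].
Step 2: syndromes of r = [0, 2, 9, 12, 8] (all sums mod 13).
  S_0 = Σ v_i r_i = 4·0 + 8·2 + 10·9 + 7·12 + 10·8 = 270 ≡ 10.
  S_1 = Σ v_i α_i r_i = 4·6·0 + 8·1·2 + 10·3·9 + 7·2·12 + 10·8·8 = 1094 ≡ 2.
  α_i^2 mod 13 = [10, 1, 9, 4, 12].
  S_2 = Σ v_i α_i^2 r_i = 4·10·0 + 8·1·2 + 10·9·9 + 7·4·12 + 10·12·8 = 2122 ≡ 3.
  S = (10, 2, 3) ≠ 0, so r is not a codeword (an error is present).
Step 3: locate the error. For a single error e at position i, S_ℓ = v_i·e·α_i^ℓ, so α_err = S_1/S_0.
  S_0^{−1} = 10^{−1} = 4 (mod 13), so α_err = 2·4 = 8 ≡ 8 = α_5. Error position i = 5.
  Consistency check: S_2/S_1 = 3·7 = 21 ≡ 8 = α_err ✓ (single-error assumption holds).
Step 4: error magnitude e = S_0/v_5 = S_0·∏_{j≠5}(α_5 − α_j) = 10·4 = 40 ≡ 1 (mod 13).
Step 5: correct position 5: c_5 = r_5 − e = 8 − 1 ≡ 7 (mod 13). Hence c = [0, 2, 9, 12, 7].
  Check: interpolating c through the α_i gives m(x) = 5 + 10·x (degree < 2) with m(α_i) = c_i for every i, so c is indeed a codeword.
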